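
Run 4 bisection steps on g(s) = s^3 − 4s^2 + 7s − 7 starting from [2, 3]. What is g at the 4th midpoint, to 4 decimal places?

0.1633

midpoint 2.5: g = 1.125 > 0 → [2, 2.5]
midpoint 2.25: g = -0.109375 < 0 → [2.25, 2.5]
midpoint 2.375: g = 0.458984 > 0 → [2.25, 2.375]
midpoint 2.3125: g = 0.1633 > 0 → [2.25, 2.3125]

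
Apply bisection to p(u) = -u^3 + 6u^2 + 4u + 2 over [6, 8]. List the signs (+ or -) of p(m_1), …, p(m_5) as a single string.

-+-+-

u = 7 gives p = -19, negative; keep [6, 7]
u = 6.5 gives p = 6.875, positive; keep [6.5, 7]
u = 6.75 gives p = -5.171875, negative; keep [6.5, 6.75]
u = 6.625 gives p = 1.0684, positive; keep [6.625, 6.75]
u = 6.6875 gives p = -1.9968, negative; keep [6.625, 6.6875]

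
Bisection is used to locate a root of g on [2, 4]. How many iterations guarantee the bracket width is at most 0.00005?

Width after n steps is 2/2^n. Need 2^n ≥ 2/0.00005 = 40000.
2^15 = 32768 < 40000 ≤ 2^16 = 65536, so n = 16.

16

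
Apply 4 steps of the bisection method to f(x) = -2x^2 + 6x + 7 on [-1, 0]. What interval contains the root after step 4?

x = -0.5 gives f = 3.5, positive; keep [-1, -0.5]
x = -0.75 gives f = 1.375, positive; keep [-1, -0.75]
x = -0.875 gives f = 0.21875, positive; keep [-1, -0.875]
x = -0.9375 gives f = -0.3828, negative; keep [-0.9375, -0.875]

[-0.9375, -0.875]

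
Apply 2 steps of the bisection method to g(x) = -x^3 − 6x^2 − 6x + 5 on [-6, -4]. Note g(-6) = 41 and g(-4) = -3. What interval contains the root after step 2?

[-4.5, -4]

m = -5, g(m) = 10 (+); new bracket [-5, -4]
m = -4.5, g(m) = 1.625 (+); new bracket [-4.5, -4]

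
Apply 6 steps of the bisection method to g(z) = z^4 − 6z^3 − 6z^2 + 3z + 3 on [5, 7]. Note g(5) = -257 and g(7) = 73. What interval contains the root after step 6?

[6.78125, 6.8125]

midpoint 6: g = -195 < 0 → [6, 7]
midpoint 6.5: g = -93.6875 < 0 → [6.5, 7]
midpoint 6.75: g = -19.464844 < 0 → [6.75, 7]
midpoint 6.875: g = 24.3635 > 0 → [6.75, 6.875]
midpoint 6.8125: g = 1.864 > 0 → [6.75, 6.8125]
midpoint 6.78125: g = -8.9448 < 0 → [6.78125, 6.8125]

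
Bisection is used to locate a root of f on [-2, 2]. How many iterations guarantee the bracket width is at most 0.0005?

13

Width after n steps is 4/2^n. Need 2^n ≥ 4/0.0005 = 8000.
2^12 = 4096 < 8000 ≤ 2^13 = 8192, so n = 13.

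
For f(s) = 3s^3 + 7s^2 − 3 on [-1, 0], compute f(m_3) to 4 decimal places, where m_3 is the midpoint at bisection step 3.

s = -0.5 gives f = -1.625, negative; keep [-1, -0.5]
s = -0.75 gives f = -0.328125, negative; keep [-1, -0.75]
s = -0.875 gives f = 0.349609, positive; keep [-0.875, -0.75]

0.3496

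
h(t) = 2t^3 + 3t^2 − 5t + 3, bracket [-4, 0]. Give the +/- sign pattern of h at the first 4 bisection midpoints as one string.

m = -2, h(m) = 9 (+); new bracket [-4, -2]
m = -3, h(m) = -9 (−); new bracket [-3, -2]
m = -2.5, h(m) = 3 (+); new bracket [-3, -2.5]
m = -2.75, h(m) = -2.1562 (−); new bracket [-2.75, -2.5]

+-+-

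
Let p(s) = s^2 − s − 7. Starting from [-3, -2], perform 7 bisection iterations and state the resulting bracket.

[-2.1953125, -2.1875]

s = -2.5 gives p = 1.75, positive; keep [-2.5, -2]
s = -2.25 gives p = 0.3125, positive; keep [-2.25, -2]
s = -2.125 gives p = -0.359375, negative; keep [-2.25, -2.125]
s = -2.1875 gives p = -0.0273, negative; keep [-2.25, -2.1875]
s = -2.21875 gives p = 0.1416, positive; keep [-2.21875, -2.1875]
s = -2.203125 gives p = 0.0569, positive; keep [-2.203125, -2.1875]
s = -2.1953125 gives p = 0.0147, positive; keep [-2.1953125, -2.1875]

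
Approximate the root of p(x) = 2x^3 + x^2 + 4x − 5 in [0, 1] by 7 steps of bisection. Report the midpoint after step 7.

0.8203125

p(0.5) = -2.5 < 0, so the root lies in [0.5, 1]
p(0.75) = -0.59375 < 0, so the root lies in [0.75, 1]
p(0.875) = 0.605469 > 0, so the root lies in [0.75, 0.875]
p(0.8125) = -0.0171 < 0, so the root lies in [0.8125, 0.875]
p(0.84375) = 0.2883 > 0, so the root lies in [0.8125, 0.84375]
p(0.828125) = 0.1341 > 0, so the root lies in [0.8125, 0.828125]
p(0.8203125) = 0.0582 > 0, so the root lies in [0.8125, 0.8203125]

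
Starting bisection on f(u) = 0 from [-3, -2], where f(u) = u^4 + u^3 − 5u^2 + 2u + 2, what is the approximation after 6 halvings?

-2.890625

midpoint -2.5: f = -10.8125 < 0 → [-3, -2.5]
midpoint -2.75: f = -4.917969 < 0 → [-3, -2.75]
midpoint -2.875: f = -0.52124 < 0 → [-3, -2.875]
midpoint -2.9375: f = 2.0911 > 0 → [-2.9375, -2.875]
midpoint -2.90625: f = 0.7488 > 0 → [-2.90625, -2.875]
midpoint -2.890625: f = 0.1049 > 0 → [-2.890625, -2.875]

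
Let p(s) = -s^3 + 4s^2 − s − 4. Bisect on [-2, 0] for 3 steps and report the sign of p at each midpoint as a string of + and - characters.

+--

midpoint -1: p = 2 > 0 → [-1, 0]
midpoint -0.5: p = -2.375 < 0 → [-1, -0.5]
midpoint -0.75: p = -0.578125 < 0 → [-1, -0.75]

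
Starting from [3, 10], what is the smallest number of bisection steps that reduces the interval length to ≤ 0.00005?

18

Width after n steps is 7/2^n. Need 2^n ≥ 7/0.00005 = 140000.
2^17 = 131072 < 140000 ≤ 2^18 = 262144, so n = 18.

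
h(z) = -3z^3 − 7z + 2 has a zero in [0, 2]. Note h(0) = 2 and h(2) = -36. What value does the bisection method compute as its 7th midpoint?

0.265625

m = 1, h(m) = -8 (−); new bracket [0, 1]
m = 0.5, h(m) = -1.875 (−); new bracket [0, 0.5]
m = 0.25, h(m) = 0.203125 (+); new bracket [0.25, 0.5]
m = 0.375, h(m) = -0.7832 (−); new bracket [0.25, 0.375]
m = 0.3125, h(m) = -0.2791 (−); new bracket [0.25, 0.3125]
m = 0.28125, h(m) = -0.0355 (−); new bracket [0.25, 0.28125]
m = 0.265625, h(m) = 0.0844 (+); new bracket [0.265625, 0.28125]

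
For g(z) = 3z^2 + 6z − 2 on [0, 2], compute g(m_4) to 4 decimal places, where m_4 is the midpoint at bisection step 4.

0.6719

g(1) = 7 > 0, so the root lies in [0, 1]
g(0.5) = 1.75 > 0, so the root lies in [0, 0.5]
g(0.25) = -0.3125 < 0, so the root lies in [0.25, 0.5]
g(0.375) = 0.6719 > 0, so the root lies in [0.25, 0.375]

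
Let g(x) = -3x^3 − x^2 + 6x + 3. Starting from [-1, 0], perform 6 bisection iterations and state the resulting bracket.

[-0.53125, -0.515625]

g(-0.5) = 0.125 > 0, so the root lies in [-1, -0.5]
g(-0.75) = -0.796875 < 0, so the root lies in [-0.75, -0.5]
g(-0.625) = -0.408203 < 0, so the root lies in [-0.625, -0.5]
g(-0.5625) = -0.1575 < 0, so the root lies in [-0.5625, -0.5]
g(-0.53125) = -0.0199 < 0, so the root lies in [-0.53125, -0.5]
g(-0.515625) = 0.0516 > 0, so the root lies in [-0.53125, -0.515625]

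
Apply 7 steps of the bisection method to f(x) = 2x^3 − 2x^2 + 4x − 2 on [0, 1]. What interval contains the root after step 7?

x = 0.5 gives f = -0.25, negative; keep [0.5, 1]
x = 0.75 gives f = 0.71875, positive; keep [0.5, 0.75]
x = 0.625 gives f = 0.207031, positive; keep [0.5, 0.625]
x = 0.5625 gives f = -0.0269, negative; keep [0.5625, 0.625]
x = 0.59375 gives f = 0.0886, positive; keep [0.5625, 0.59375]
x = 0.578125 gives f = 0.0305, positive; keep [0.5625, 0.578125]
x = 0.5703125 gives f = 0.0017, positive; keep [0.5625, 0.5703125]

[0.5625, 0.5703125]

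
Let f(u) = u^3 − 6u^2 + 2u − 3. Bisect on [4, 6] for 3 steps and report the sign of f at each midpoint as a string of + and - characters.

u = 5 gives f = -18, negative; keep [5, 6]
u = 5.5 gives f = -7.125, negative; keep [5.5, 6]
u = 5.75 gives f = 0.234375, positive; keep [5.5, 5.75]

--+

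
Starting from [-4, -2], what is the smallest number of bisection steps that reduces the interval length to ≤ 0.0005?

12

Width after n steps is 2/2^n. Need 2^n ≥ 2/0.0005 = 4000.
2^11 = 2048 < 4000 ≤ 2^12 = 4096, so n = 12.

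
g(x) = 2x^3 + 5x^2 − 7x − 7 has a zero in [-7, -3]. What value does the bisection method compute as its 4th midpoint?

m = -5, g(m) = -97 (−); new bracket [-5, -3]
m = -4, g(m) = -27 (−); new bracket [-4, -3]
m = -3.5, g(m) = -7 (−); new bracket [-3.5, -3]
m = -3.25, g(m) = -0.0938 (−); new bracket [-3.25, -3]

-3.25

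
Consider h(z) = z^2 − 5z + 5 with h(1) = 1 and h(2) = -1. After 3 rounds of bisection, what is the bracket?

h(1.5) = -0.25 < 0, so the root lies in [1, 1.5]
h(1.25) = 0.3125 > 0, so the root lies in [1.25, 1.5]
h(1.375) = 0.015625 > 0, so the root lies in [1.375, 1.5]

[1.375, 1.5]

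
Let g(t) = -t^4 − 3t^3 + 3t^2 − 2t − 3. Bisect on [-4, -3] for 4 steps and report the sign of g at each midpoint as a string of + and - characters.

++-+

m = -3.5, g(m) = 19.3125 (+); new bracket [-4, -3.5]
m = -3.75, g(m) = 7.136719 (+); new bracket [-4, -3.75]
m = -3.875, g(m) = -1.115479 (−); new bracket [-3.875, -3.75]
m = -3.8125, g(m) = 3.2056 (+); new bracket [-3.875, -3.8125]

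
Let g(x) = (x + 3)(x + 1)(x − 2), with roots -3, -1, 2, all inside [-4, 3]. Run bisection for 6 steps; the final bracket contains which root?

midpoint -0.5: g = -3.125 < 0 → [-0.5, 3]
midpoint 1.25: g = -7.171875 < 0 → [1.25, 3]
midpoint 2.125: g = 2.001953 > 0 → [1.25, 2.125]
midpoint 1.6875: g = -3.9368 < 0 → [1.6875, 2.125]
midpoint 1.90625: g = -1.3368 < 0 → [1.90625, 2.125]
midpoint 2.015625: g = 0.2363 > 0 → [1.90625, 2.015625]

2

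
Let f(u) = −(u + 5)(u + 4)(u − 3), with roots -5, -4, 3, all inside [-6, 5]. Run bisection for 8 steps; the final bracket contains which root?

3

m = -0.5, f(m) = 55.125 (+); new bracket [-0.5, 5]
m = 2.25, f(m) = 33.984375 (+); new bracket [2.25, 5]
m = 3.625, f(m) = -41.103516 (−); new bracket [2.25, 3.625]
m = 2.9375, f(m) = 3.4417 (+); new bracket [2.9375, 3.625]
m = 3.28125, f(m) = -16.9588 (−); new bracket [2.9375, 3.28125]
m = 3.109375, f(m) = -6.3058 (−); new bracket [2.9375, 3.109375]
m = 3.0234375, f(m) = -1.3208 (−); new bracket [2.9375, 3.0234375]
m = 2.98046875, f(m) = 1.088 (+); new bracket [2.98046875, 3.0234375]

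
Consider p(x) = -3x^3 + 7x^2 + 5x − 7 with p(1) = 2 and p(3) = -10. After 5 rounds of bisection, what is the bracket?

[2.625, 2.6875]

x = 2 gives p = 7, positive; keep [2, 3]
x = 2.5 gives p = 2.375, positive; keep [2.5, 3]
x = 2.75 gives p = -2.703125, negative; keep [2.5, 2.75]
x = 2.625 gives p = 0.0957, positive; keep [2.625, 2.75]
x = 2.6875 gives p = -1.2366, negative; keep [2.625, 2.6875]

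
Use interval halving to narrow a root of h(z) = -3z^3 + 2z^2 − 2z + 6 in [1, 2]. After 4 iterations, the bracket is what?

h(1.5) = -2.625 < 0, so the root lies in [1, 1.5]
h(1.25) = 0.765625 > 0, so the root lies in [1.25, 1.5]
h(1.375) = -0.767578 < 0, so the root lies in [1.25, 1.375]
h(1.3125) = 0.0374 > 0, so the root lies in [1.3125, 1.375]

[1.3125, 1.375]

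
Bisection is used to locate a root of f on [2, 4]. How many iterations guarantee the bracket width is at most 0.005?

Width after n steps is 2/2^n. Need 2^n ≥ 2/0.005 = 400.
2^8 = 256 < 400 ≤ 2^9 = 512, so n = 9.

9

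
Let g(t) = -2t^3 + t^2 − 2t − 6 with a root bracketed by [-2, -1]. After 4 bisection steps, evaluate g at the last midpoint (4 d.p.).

m = -1.5, g(m) = 6 (+); new bracket [-1.5, -1]
m = -1.25, g(m) = 1.96875 (+); new bracket [-1.25, -1]
m = -1.125, g(m) = 0.363281 (+); new bracket [-1.125, -1]
m = -1.0625, g(m) = -0.3472 (−); new bracket [-1.125, -1.0625]

-0.3472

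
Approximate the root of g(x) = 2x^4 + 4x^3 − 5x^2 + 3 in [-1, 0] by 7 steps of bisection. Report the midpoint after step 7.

midpoint -0.5: g = 1.375 > 0 → [-1, -0.5]
midpoint -0.75: g = -0.867188 < 0 → [-0.75, -0.5]
midpoint -0.625: g = 0.375488 > 0 → [-0.75, -0.625]
midpoint -0.6875: g = -0.2163 < 0 → [-0.6875, -0.625]
midpoint -0.65625: g = 0.0871 > 0 → [-0.6875, -0.65625]
midpoint -0.671875: g = -0.0627 < 0 → [-0.671875, -0.65625]
midpoint -0.6640625: g = 0.0127 > 0 → [-0.671875, -0.6640625]

-0.6640625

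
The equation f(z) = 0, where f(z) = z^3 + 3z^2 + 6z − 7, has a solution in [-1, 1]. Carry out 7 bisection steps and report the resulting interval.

[0.78125, 0.796875]

midpoint 0: f = -7 < 0 → [0, 1]
midpoint 0.5: f = -3.125 < 0 → [0.5, 1]
midpoint 0.75: f = -0.390625 < 0 → [0.75, 1]
midpoint 0.875: f = 1.2168 > 0 → [0.75, 0.875]
midpoint 0.8125: f = 0.3918 > 0 → [0.75, 0.8125]
midpoint 0.78125: f = -0.0046 < 0 → [0.78125, 0.8125]
midpoint 0.796875: f = 0.1923 > 0 → [0.78125, 0.796875]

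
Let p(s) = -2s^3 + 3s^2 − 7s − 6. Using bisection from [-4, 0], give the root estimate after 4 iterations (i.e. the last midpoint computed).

-0.75

m = -2, p(m) = 36 (+); new bracket [-2, 0]
m = -1, p(m) = 6 (+); new bracket [-1, 0]
m = -0.5, p(m) = -1.5 (−); new bracket [-1, -0.5]
m = -0.75, p(m) = 1.7812 (+); new bracket [-0.75, -0.5]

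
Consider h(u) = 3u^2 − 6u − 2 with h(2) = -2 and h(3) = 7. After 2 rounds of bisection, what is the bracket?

[2.25, 2.5]

midpoint 2.5: h = 1.75 > 0 → [2, 2.5]
midpoint 2.25: h = -0.3125 < 0 → [2.25, 2.5]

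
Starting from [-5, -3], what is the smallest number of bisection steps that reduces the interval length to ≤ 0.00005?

16

Width after n steps is 2/2^n. Need 2^n ≥ 2/0.00005 = 40000.
2^15 = 32768 < 40000 ≤ 2^16 = 65536, so n = 16.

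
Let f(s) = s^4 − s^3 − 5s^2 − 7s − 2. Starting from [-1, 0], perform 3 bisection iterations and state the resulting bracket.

[-0.5, -0.375]

s = -0.5 gives f = 0.4375, positive; keep [-0.5, 0]
s = -0.25 gives f = -0.542969, negative; keep [-0.5, -0.25]
s = -0.375 gives f = -0.005615, negative; keep [-0.5, -0.375]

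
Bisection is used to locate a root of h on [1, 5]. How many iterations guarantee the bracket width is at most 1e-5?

Width after n steps is 4/2^n. Need 2^n ≥ 4/1e-5 = 400000.
2^18 = 262144 < 400000 ≤ 2^19 = 524288, so n = 19.

19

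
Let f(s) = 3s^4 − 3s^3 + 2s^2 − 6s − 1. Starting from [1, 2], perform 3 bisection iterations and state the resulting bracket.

[1.5, 1.625]

s = 1.5 gives f = -0.4375, negative; keep [1.5, 2]
s = 1.75 gives f = 6.683594, positive; keep [1.5, 1.75]
s = 1.625 gives f = 2.576904, positive; keep [1.5, 1.625]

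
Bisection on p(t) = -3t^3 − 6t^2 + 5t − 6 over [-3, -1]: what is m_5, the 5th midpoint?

midpoint -2: p = -16 < 0 → [-3, -2]
midpoint -2.5: p = -9.125 < 0 → [-3, -2.5]
midpoint -2.75: p = -2.734375 < 0 → [-3, -2.75]
midpoint -2.875: p = 1.3223 > 0 → [-2.875, -2.75]
midpoint -2.8125: p = -0.7815 < 0 → [-2.875, -2.8125]

-2.8125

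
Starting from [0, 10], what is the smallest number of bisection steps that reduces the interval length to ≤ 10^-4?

17

Width after n steps is 10/2^n. Need 2^n ≥ 10/10^-4 = 100000.
2^16 = 65536 < 100000 ≤ 2^17 = 131072, so n = 17.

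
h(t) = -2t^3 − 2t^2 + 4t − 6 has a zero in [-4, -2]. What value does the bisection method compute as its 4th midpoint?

m = -3, h(m) = 18 (+); new bracket [-3, -2]
m = -2.5, h(m) = 2.75 (+); new bracket [-2.5, -2]
m = -2.25, h(m) = -2.34375 (−); new bracket [-2.5, -2.25]
m = -2.375, h(m) = 0.0117 (+); new bracket [-2.375, -2.25]

-2.375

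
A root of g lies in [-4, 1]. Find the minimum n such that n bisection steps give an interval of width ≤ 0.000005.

Width after n steps is 5/2^n. Need 2^n ≥ 5/0.000005 = 1000000.
2^19 = 524288 < 1000000 ≤ 2^20 = 1048576, so n = 20.

20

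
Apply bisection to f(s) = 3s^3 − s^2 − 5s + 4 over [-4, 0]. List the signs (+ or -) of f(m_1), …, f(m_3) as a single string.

midpoint -2: f = -14 < 0 → [-2, 0]
midpoint -1: f = 5 > 0 → [-2, -1]
midpoint -1.5: f = -0.875 < 0 → [-1.5, -1]

-+-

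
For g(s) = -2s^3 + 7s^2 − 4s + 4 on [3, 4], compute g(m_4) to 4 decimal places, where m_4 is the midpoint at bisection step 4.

s = 3.5 gives g = -10, negative; keep [3, 3.5]
s = 3.25 gives g = -3.71875, negative; keep [3, 3.25]
s = 3.125 gives g = -1.175781, negative; keep [3, 3.125]
s = 3.0625 gives g = -0.0435, negative; keep [3, 3.0625]

-0.0435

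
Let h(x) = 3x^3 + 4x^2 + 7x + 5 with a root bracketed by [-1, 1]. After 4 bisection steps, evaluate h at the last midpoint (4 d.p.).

m = 0, h(m) = 5 (+); new bracket [-1, 0]
m = -0.5, h(m) = 2.125 (+); new bracket [-1, -0.5]
m = -0.75, h(m) = 0.734375 (+); new bracket [-1, -0.75]
m = -0.875, h(m) = -0.0723 (−); new bracket [-0.875, -0.75]

-0.0723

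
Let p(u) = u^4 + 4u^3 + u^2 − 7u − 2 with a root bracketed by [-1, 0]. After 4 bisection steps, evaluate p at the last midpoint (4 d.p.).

m = -0.5, p(m) = 1.3125 (+); new bracket [-0.5, 0]
m = -0.25, p(m) = -0.246094 (−); new bracket [-0.5, -0.25]
m = -0.375, p(m) = 0.574463 (+); new bracket [-0.375, -0.25]
m = -0.3125, p(m) = 0.1726 (+); new bracket [-0.3125, -0.25]

0.1726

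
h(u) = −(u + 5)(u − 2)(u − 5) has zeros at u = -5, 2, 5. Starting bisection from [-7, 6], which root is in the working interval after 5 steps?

-5

midpoint -0.5: h = -61.875 < 0 → [-7, -0.5]
midpoint -3.75: h = -62.890625 < 0 → [-7, -3.75]
midpoint -5.375: h = 28.693359 > 0 → [-5.375, -3.75]
midpoint -4.5625: h = -27.4548 < 0 → [-5.375, -4.5625]
midpoint -4.96875: h = -2.1709 < 0 → [-5.375, -4.96875]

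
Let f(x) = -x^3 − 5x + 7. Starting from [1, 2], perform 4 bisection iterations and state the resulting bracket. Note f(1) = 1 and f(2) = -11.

m = 1.5, f(m) = -3.875 (−); new bracket [1, 1.5]
m = 1.25, f(m) = -1.203125 (−); new bracket [1, 1.25]
m = 1.125, f(m) = -0.048828 (−); new bracket [1, 1.125]
m = 1.0625, f(m) = 0.488 (+); new bracket [1.0625, 1.125]

[1.0625, 1.125]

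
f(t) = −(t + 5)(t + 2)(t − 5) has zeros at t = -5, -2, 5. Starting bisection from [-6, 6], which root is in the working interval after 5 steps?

midpoint 0: f = 50 > 0 → [0, 6]
midpoint 3: f = 80 > 0 → [3, 6]
midpoint 4.5: f = 30.875 > 0 → [4.5, 6]
midpoint 5.25: f = -18.5781 < 0 → [4.5, 5.25]
midpoint 4.875: f = 8.4863 > 0 → [4.875, 5.25]

5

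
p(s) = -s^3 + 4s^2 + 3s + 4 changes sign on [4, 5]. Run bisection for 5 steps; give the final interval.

m = 4.5, p(m) = 7.375 (+); new bracket [4.5, 5]
m = 4.75, p(m) = 1.328125 (+); new bracket [4.75, 5]
m = 4.875, p(m) = -2.169922 (−); new bracket [4.75, 4.875]
m = 4.8125, p(m) = -0.3801 (−); new bracket [4.75, 4.8125]
m = 4.78125, p(m) = 0.4841 (+); new bracket [4.78125, 4.8125]

[4.78125, 4.8125]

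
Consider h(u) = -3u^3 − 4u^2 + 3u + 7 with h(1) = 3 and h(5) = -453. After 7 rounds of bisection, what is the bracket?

[1.15625, 1.1875]

m = 3, h(m) = -101 (−); new bracket [1, 3]
m = 2, h(m) = -27 (−); new bracket [1, 2]
m = 1.5, h(m) = -7.625 (−); new bracket [1, 1.5]
m = 1.25, h(m) = -1.3594 (−); new bracket [1, 1.25]
m = 1.125, h(m) = 1.041 (+); new bracket [1.125, 1.25]
m = 1.1875, h(m) = -0.1018 (−); new bracket [1.125, 1.1875]
m = 1.15625, h(m) = 0.4837 (+); new bracket [1.15625, 1.1875]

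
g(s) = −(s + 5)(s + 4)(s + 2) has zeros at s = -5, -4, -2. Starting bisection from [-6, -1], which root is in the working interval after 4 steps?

-2

midpoint -3.5: g = 1.125 > 0 → [-3.5, -1]
midpoint -2.25: g = 1.203125 > 0 → [-2.25, -1]
midpoint -1.625: g = -3.005859 < 0 → [-2.25, -1.625]
midpoint -1.9375: g = -0.3948 < 0 → [-2.25, -1.9375]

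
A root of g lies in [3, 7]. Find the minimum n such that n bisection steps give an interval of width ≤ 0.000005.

Width after n steps is 4/2^n. Need 2^n ≥ 4/0.000005 = 800000.
2^19 = 524288 < 800000 ≤ 2^20 = 1048576, so n = 20.

20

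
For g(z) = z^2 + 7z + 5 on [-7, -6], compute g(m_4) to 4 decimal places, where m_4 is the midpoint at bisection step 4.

-0.0273

m = -6.5, g(m) = 1.75 (+); new bracket [-6.5, -6]
m = -6.25, g(m) = 0.3125 (+); new bracket [-6.25, -6]
m = -6.125, g(m) = -0.359375 (−); new bracket [-6.25, -6.125]
m = -6.1875, g(m) = -0.0273 (−); new bracket [-6.25, -6.1875]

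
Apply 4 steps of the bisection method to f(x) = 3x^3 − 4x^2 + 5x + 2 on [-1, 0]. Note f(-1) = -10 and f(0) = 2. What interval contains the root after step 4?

f(-0.5) = -1.875 < 0, so the root lies in [-0.5, 0]
f(-0.25) = 0.453125 > 0, so the root lies in [-0.5, -0.25]
f(-0.375) = -0.595703 < 0, so the root lies in [-0.375, -0.25]
f(-0.3125) = -0.0447 < 0, so the root lies in [-0.3125, -0.25]

[-0.3125, -0.25]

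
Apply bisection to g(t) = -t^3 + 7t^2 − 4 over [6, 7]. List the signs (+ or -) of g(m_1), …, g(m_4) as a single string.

t = 6.5 gives g = 17.125, positive; keep [6.5, 7]
t = 6.75 gives g = 7.390625, positive; keep [6.75, 7]
t = 6.875 gives g = 1.908203, positive; keep [6.875, 7]
t = 6.9375 gives g = -0.9919, negative; keep [6.875, 6.9375]

+++-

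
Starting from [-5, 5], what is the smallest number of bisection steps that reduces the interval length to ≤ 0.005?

11

Width after n steps is 10/2^n. Need 2^n ≥ 10/0.005 = 2000.
2^10 = 1024 < 2000 ≤ 2^11 = 2048, so n = 11.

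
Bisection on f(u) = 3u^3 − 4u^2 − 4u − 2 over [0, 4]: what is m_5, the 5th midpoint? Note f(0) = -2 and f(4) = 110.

f(2) = -2 < 0, so the root lies in [2, 4]
f(3) = 31 > 0, so the root lies in [2, 3]
f(2.5) = 9.875 > 0, so the root lies in [2, 2.5]
f(2.25) = 2.9219 > 0, so the root lies in [2, 2.25]
f(2.125) = 0.2246 > 0, so the root lies in [2, 2.125]

2.125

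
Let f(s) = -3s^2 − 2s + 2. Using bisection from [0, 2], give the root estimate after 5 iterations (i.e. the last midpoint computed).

0.5625

s = 1 gives f = -3, negative; keep [0, 1]
s = 0.5 gives f = 0.25, positive; keep [0.5, 1]
s = 0.75 gives f = -1.1875, negative; keep [0.5, 0.75]
s = 0.625 gives f = -0.4219, negative; keep [0.5, 0.625]
s = 0.5625 gives f = -0.0742, negative; keep [0.5, 0.5625]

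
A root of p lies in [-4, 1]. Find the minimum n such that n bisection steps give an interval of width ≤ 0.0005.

14

Width after n steps is 5/2^n. Need 2^n ≥ 5/0.0005 = 10000.
2^13 = 8192 < 10000 ≤ 2^14 = 16384, so n = 14.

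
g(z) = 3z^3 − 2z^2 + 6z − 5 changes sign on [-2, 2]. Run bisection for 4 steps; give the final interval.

[0.75, 1]

midpoint 0: g = -5 < 0 → [0, 2]
midpoint 1: g = 2 > 0 → [0, 1]
midpoint 0.5: g = -2.125 < 0 → [0.5, 1]
midpoint 0.75: g = -0.3594 < 0 → [0.75, 1]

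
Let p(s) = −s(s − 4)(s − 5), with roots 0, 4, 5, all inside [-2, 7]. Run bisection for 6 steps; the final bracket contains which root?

0

m = 2.5, p(m) = -9.375 (−); new bracket [-2, 2.5]
m = 0.25, p(m) = -4.453125 (−); new bracket [-2, 0.25]
m = -0.875, p(m) = 25.060547 (+); new bracket [-0.875, 0.25]
m = -0.3125, p(m) = 7.1594 (+); new bracket [-0.3125, 0.25]
m = -0.03125, p(m) = 0.6338 (+); new bracket [-0.03125, 0.25]
m = 0.109375, p(m) = -2.0811 (−); new bracket [-0.03125, 0.109375]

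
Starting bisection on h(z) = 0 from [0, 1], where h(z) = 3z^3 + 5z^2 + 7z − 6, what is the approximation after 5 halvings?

0.53125

h(0.5) = -0.875 < 0, so the root lies in [0.5, 1]
h(0.75) = 3.328125 > 0, so the root lies in [0.5, 0.75]
h(0.625) = 1.060547 > 0, so the root lies in [0.5, 0.625]
h(0.5625) = 0.0535 > 0, so the root lies in [0.5, 0.5625]
h(0.53125) = -0.4203 < 0, so the root lies in [0.53125, 0.5625]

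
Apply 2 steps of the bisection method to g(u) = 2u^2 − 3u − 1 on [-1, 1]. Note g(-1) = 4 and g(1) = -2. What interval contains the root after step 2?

g(0) = -1 < 0, so the root lies in [-1, 0]
g(-0.5) = 1 > 0, so the root lies in [-0.5, 0]

[-0.5, 0]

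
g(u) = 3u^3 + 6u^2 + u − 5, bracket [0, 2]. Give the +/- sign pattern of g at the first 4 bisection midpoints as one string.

+-+-

m = 1, g(m) = 5 (+); new bracket [0, 1]
m = 0.5, g(m) = -2.625 (−); new bracket [0.5, 1]
m = 0.75, g(m) = 0.390625 (+); new bracket [0.5, 0.75]
m = 0.625, g(m) = -1.2988 (−); new bracket [0.625, 0.75]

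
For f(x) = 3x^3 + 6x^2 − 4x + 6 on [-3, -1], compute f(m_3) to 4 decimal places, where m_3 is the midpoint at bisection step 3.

-0.0156

midpoint -2: f = 14 > 0 → [-3, -2]
midpoint -2.5: f = 6.625 > 0 → [-3, -2.5]
midpoint -2.75: f = -0.015625 < 0 → [-2.75, -2.5]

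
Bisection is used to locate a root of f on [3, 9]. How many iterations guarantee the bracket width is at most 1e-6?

23

Width after n steps is 6/2^n. Need 2^n ≥ 6/1e-6 = 6000000.
2^22 = 4194304 < 6000000 ≤ 2^23 = 8388608, so n = 23.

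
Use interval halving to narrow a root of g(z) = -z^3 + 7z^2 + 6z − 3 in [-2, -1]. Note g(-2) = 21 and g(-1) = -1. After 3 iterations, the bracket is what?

g(-1.5) = 7.125 > 0, so the root lies in [-1.5, -1]
g(-1.25) = 2.390625 > 0, so the root lies in [-1.25, -1]
g(-1.125) = 0.533203 > 0, so the root lies in [-1.125, -1]

[-1.125, -1]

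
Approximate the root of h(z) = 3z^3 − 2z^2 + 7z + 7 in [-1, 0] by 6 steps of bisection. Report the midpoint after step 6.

m = -0.5, h(m) = 2.625 (+); new bracket [-1, -0.5]
m = -0.75, h(m) = -0.640625 (−); new bracket [-0.75, -0.5]
m = -0.625, h(m) = 1.111328 (+); new bracket [-0.75, -0.625]
m = -0.6875, h(m) = 0.2673 (+); new bracket [-0.75, -0.6875]
m = -0.71875, h(m) = -0.1784 (−); new bracket [-0.71875, -0.6875]
m = -0.703125, h(m) = 0.0465 (+); new bracket [-0.71875, -0.703125]

-0.703125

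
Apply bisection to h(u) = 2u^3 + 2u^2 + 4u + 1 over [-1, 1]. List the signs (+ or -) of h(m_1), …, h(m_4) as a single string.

midpoint 0: h = 1 > 0 → [-1, 0]
midpoint -0.5: h = -0.75 < 0 → [-0.5, 0]
midpoint -0.25: h = 0.09375 > 0 → [-0.5, -0.25]
midpoint -0.375: h = -0.3242 < 0 → [-0.375, -0.25]

+-+-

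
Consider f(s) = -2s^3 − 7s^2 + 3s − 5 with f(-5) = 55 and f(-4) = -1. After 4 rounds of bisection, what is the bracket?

midpoint -4.5: f = 22 > 0 → [-4.5, -4]
midpoint -4.25: f = 9.34375 > 0 → [-4.25, -4]
midpoint -4.125: f = 3.894531 > 0 → [-4.125, -4]
midpoint -4.0625: f = 1.3794 > 0 → [-4.0625, -4]

[-4.0625, -4]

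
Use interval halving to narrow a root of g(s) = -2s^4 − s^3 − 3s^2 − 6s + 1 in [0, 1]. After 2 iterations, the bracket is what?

[0, 0.25]

midpoint 0.5: g = -3 < 0 → [0, 0.5]
midpoint 0.25: g = -0.710938 < 0 → [0, 0.25]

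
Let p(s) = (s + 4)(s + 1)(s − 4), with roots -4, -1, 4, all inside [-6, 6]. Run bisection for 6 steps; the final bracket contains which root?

4

s = 0 gives p = -16, negative; keep [0, 6]
s = 3 gives p = -28, negative; keep [3, 6]
s = 4.5 gives p = 23.375, positive; keep [3, 4.5]
s = 3.75 gives p = -9.2031, negative; keep [3.75, 4.5]
s = 4.125 gives p = 5.2051, positive; keep [3.75, 4.125]
s = 3.9375 gives p = -2.4495, negative; keep [3.9375, 4.125]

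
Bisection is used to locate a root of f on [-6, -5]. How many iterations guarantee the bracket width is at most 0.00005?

15

Width after n steps is 1/2^n. Need 2^n ≥ 1/0.00005 = 20000.
2^14 = 16384 < 20000 ≤ 2^15 = 32768, so n = 15.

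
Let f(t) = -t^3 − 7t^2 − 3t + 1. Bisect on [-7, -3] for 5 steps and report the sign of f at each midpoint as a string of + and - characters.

---++

f(-5) = -34 < 0, so the root lies in [-7, -5]
f(-6) = -17 < 0, so the root lies in [-7, -6]
f(-6.5) = -0.625 < 0, so the root lies in [-7, -6.5]
f(-6.75) = 9.8594 > 0, so the root lies in [-6.75, -6.5]
f(-6.625) = 4.416 > 0, so the root lies in [-6.625, -6.5]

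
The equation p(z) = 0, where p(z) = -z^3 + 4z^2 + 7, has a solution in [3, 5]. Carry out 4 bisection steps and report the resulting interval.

midpoint 4: p = 7 > 0 → [4, 5]
midpoint 4.5: p = -3.125 < 0 → [4, 4.5]
midpoint 4.25: p = 2.484375 > 0 → [4.25, 4.5]
midpoint 4.375: p = -0.1777 < 0 → [4.25, 4.375]

[4.25, 4.375]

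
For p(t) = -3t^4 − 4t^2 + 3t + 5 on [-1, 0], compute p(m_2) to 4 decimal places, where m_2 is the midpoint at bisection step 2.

-0.4492

midpoint -0.5: p = 2.3125 > 0 → [-1, -0.5]
midpoint -0.75: p = -0.449219 < 0 → [-0.75, -0.5]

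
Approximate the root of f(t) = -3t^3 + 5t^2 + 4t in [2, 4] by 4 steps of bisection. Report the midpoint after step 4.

2.375

f(3) = -24 < 0, so the root lies in [2, 3]
f(2.5) = -5.625 < 0, so the root lies in [2, 2.5]
f(2.25) = 0.140625 > 0, so the root lies in [2.25, 2.5]
f(2.375) = -2.4863 < 0, so the root lies in [2.25, 2.375]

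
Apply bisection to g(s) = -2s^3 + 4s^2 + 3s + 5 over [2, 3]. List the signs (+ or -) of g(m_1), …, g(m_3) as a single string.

++-

m = 2.5, g(m) = 6.25 (+); new bracket [2.5, 3]
m = 2.75, g(m) = 1.90625 (+); new bracket [2.75, 3]
m = 2.875, g(m) = -0.839844 (−); new bracket [2.75, 2.875]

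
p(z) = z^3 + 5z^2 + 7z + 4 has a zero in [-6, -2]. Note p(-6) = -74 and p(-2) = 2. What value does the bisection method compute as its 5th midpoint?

-3.125

p(-4) = -8 < 0, so the root lies in [-4, -2]
p(-3) = 1 > 0, so the root lies in [-4, -3]
p(-3.5) = -2.125 < 0, so the root lies in [-3.5, -3]
p(-3.25) = -0.2656 < 0, so the root lies in [-3.25, -3]
p(-3.125) = 0.4355 > 0, so the root lies in [-3.25, -3.125]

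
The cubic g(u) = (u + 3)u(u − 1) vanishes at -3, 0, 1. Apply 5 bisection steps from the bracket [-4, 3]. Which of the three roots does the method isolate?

m = -0.5, g(m) = 1.875 (+); new bracket [-4, -0.5]
m = -2.25, g(m) = 5.484375 (+); new bracket [-4, -2.25]
m = -3.125, g(m) = -1.611328 (−); new bracket [-3.125, -2.25]
m = -2.6875, g(m) = 3.0969 (+); new bracket [-3.125, -2.6875]
m = -2.90625, g(m) = 1.0643 (+); new bracket [-3.125, -2.90625]

-3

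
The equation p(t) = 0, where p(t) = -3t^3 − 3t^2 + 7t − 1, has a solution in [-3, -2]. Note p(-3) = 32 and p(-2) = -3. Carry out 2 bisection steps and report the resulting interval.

[-2.25, -2]

p(-2.5) = 9.625 > 0, so the root lies in [-2.5, -2]
p(-2.25) = 2.234375 > 0, so the root lies in [-2.25, -2]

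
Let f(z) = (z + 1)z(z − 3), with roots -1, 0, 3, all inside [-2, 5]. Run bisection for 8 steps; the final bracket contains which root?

z = 1.5 gives f = -5.625, negative; keep [1.5, 5]
z = 3.25 gives f = 3.453125, positive; keep [1.5, 3.25]
z = 2.375 gives f = -5.009766, negative; keep [2.375, 3.25]
z = 2.8125 gives f = -2.0105, negative; keep [2.8125, 3.25]
z = 3.03125 gives f = 0.3819, positive; keep [2.8125, 3.03125]
z = 2.921875 gives f = -0.8953, negative; keep [2.921875, 3.03125]
z = 2.9765625 gives f = -0.2774, negative; keep [2.9765625, 3.03125]
z = 3.00390625 gives f = 0.047, positive; keep [2.9765625, 3.00390625]

3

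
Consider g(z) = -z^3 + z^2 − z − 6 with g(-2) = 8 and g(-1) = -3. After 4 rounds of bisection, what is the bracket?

midpoint -1.5: g = 1.125 > 0 → [-1.5, -1]
midpoint -1.25: g = -1.234375 < 0 → [-1.5, -1.25]
midpoint -1.375: g = -0.134766 < 0 → [-1.5, -1.375]
midpoint -1.4375: g = 0.4744 > 0 → [-1.4375, -1.375]

[-1.4375, -1.375]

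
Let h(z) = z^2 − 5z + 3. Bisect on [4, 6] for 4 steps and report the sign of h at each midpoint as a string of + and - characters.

++-+

h(5) = 3 > 0, so the root lies in [4, 5]
h(4.5) = 0.75 > 0, so the root lies in [4, 4.5]
h(4.25) = -0.1875 < 0, so the root lies in [4.25, 4.5]
h(4.375) = 0.2656 > 0, so the root lies in [4.25, 4.375]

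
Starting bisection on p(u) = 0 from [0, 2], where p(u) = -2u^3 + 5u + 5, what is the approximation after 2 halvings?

1.5

m = 1, p(m) = 8 (+); new bracket [1, 2]
m = 1.5, p(m) = 5.75 (+); new bracket [1.5, 2]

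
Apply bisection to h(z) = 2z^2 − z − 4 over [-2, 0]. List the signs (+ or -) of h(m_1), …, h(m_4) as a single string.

midpoint -1: h = -1 < 0 → [-2, -1]
midpoint -1.5: h = 2 > 0 → [-1.5, -1]
midpoint -1.25: h = 0.375 > 0 → [-1.25, -1]
midpoint -1.125: h = -0.3438 < 0 → [-1.25, -1.125]

-++-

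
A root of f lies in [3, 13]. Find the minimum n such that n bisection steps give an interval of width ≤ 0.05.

8

Width after n steps is 10/2^n. Need 2^n ≥ 10/0.05 = 200.
2^7 = 128 < 200 ≤ 2^8 = 256, so n = 8.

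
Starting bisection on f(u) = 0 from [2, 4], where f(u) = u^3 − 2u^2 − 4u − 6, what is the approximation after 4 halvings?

3.625

midpoint 3: f = -9 < 0 → [3, 4]
midpoint 3.5: f = -1.625 < 0 → [3.5, 4]
midpoint 3.75: f = 3.609375 > 0 → [3.5, 3.75]
midpoint 3.625: f = 0.8535 > 0 → [3.5, 3.625]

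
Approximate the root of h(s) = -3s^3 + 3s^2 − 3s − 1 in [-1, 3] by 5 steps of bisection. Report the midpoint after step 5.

s = 1 gives h = -4, negative; keep [-1, 1]
s = 0 gives h = -1, negative; keep [-1, 0]
s = -0.5 gives h = 1.625, positive; keep [-0.5, 0]
s = -0.25 gives h = -0.0156, negative; keep [-0.5, -0.25]
s = -0.375 gives h = 0.7051, positive; keep [-0.375, -0.25]

-0.375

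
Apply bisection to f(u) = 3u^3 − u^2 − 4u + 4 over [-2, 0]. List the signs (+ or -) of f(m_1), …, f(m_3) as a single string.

f(-1) = 4 > 0, so the root lies in [-2, -1]
f(-1.5) = -2.375 < 0, so the root lies in [-1.5, -1]
f(-1.25) = 1.578125 > 0, so the root lies in [-1.5, -1.25]

+-+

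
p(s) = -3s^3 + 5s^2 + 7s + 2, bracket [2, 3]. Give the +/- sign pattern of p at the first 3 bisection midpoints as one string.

p(2.5) = 3.875 > 0, so the root lies in [2.5, 3]
p(2.75) = -3.328125 < 0, so the root lies in [2.5, 2.75]
p(2.625) = 0.564453 > 0, so the root lies in [2.625, 2.75]

+-+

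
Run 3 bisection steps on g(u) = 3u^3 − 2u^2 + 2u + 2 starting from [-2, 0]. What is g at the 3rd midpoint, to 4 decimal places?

u = -1 gives g = -5, negative; keep [-1, 0]
u = -0.5 gives g = 0.125, positive; keep [-1, -0.5]
u = -0.75 gives g = -1.890625, negative; keep [-0.75, -0.5]

-1.8906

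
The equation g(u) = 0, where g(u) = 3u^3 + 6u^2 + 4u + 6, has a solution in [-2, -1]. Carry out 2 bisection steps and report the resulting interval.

midpoint -1.5: g = 3.375 > 0 → [-2, -1.5]
midpoint -1.75: g = 1.296875 > 0 → [-2, -1.75]

[-2, -1.75]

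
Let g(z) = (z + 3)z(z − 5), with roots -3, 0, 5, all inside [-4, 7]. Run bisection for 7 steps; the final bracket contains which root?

5

m = 1.5, g(m) = -23.625 (−); new bracket [1.5, 7]
m = 4.25, g(m) = -23.109375 (−); new bracket [4.25, 7]
m = 5.625, g(m) = 30.322266 (+); new bracket [4.25, 5.625]
m = 4.9375, g(m) = -2.4495 (−); new bracket [4.9375, 5.625]
m = 5.28125, g(m) = 12.3006 (+); new bracket [4.9375, 5.28125]
m = 5.109375, g(m) = 4.5318 (+); new bracket [4.9375, 5.109375]
m = 5.0234375, g(m) = 0.9447 (+); new bracket [4.9375, 5.0234375]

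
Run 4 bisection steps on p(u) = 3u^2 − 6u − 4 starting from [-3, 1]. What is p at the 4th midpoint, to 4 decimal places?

2.1875

p(-1) = 5 > 0, so the root lies in [-1, 1]
p(0) = -4 < 0, so the root lies in [-1, 0]
p(-0.5) = -0.25 < 0, so the root lies in [-1, -0.5]
p(-0.75) = 2.1875 > 0, so the root lies in [-0.75, -0.5]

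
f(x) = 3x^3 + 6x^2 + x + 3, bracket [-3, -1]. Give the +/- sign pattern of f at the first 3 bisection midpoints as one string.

midpoint -2: f = 1 > 0 → [-3, -2]
midpoint -2.5: f = -8.875 < 0 → [-2.5, -2]
midpoint -2.25: f = -3.046875 < 0 → [-2.25, -2]

+--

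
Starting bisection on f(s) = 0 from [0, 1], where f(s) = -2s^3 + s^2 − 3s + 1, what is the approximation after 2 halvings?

midpoint 0.5: f = -0.5 < 0 → [0, 0.5]
midpoint 0.25: f = 0.28125 > 0 → [0.25, 0.5]

0.25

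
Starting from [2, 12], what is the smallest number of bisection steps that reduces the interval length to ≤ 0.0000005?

Width after n steps is 10/2^n. Need 2^n ≥ 10/0.0000005 = 20000000.
2^24 = 16777216 < 20000000 ≤ 2^25 = 33554432, so n = 25.

25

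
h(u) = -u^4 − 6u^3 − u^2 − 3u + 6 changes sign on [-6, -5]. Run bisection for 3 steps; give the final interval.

u = -5.5 gives h = 75.4375, positive; keep [-6, -5.5]
u = -5.75 gives h = 37.714844, positive; keep [-6, -5.75]
u = -5.875 gives h = 14.456787, positive; keep [-6, -5.875]

[-6, -5.875]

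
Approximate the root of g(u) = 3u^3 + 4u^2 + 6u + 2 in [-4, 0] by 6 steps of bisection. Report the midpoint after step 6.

m = -2, g(m) = -18 (−); new bracket [-2, 0]
m = -1, g(m) = -3 (−); new bracket [-1, 0]
m = -0.5, g(m) = -0.375 (−); new bracket [-0.5, 0]
m = -0.25, g(m) = 0.7031 (+); new bracket [-0.5, -0.25]
m = -0.375, g(m) = 0.1543 (+); new bracket [-0.5, -0.375]
m = -0.4375, g(m) = -0.1106 (−); new bracket [-0.4375, -0.375]

-0.4375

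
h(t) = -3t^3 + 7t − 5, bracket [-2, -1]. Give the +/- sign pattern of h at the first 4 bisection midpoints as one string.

--++

h(-1.5) = -5.375 < 0, so the root lies in [-2, -1.5]
h(-1.75) = -1.171875 < 0, so the root lies in [-2, -1.75]
h(-1.875) = 1.650391 > 0, so the root lies in [-1.875, -1.75]
h(-1.8125) = 0.1755 > 0, so the root lies in [-1.8125, -1.75]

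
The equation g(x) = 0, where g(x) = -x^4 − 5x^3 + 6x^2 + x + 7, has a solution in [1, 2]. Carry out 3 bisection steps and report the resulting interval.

m = 1.5, g(m) = 0.0625 (+); new bracket [1.5, 2]
m = 1.75, g(m) = -9.050781 (−); new bracket [1.5, 1.75]
m = 1.625, g(m) = -3.959229 (−); new bracket [1.5, 1.625]

[1.5, 1.625]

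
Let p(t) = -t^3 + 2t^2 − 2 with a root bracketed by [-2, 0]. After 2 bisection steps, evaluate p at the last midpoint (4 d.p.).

midpoint -1: p = 1 > 0 → [-1, 0]
midpoint -0.5: p = -1.375 < 0 → [-1, -0.5]

-1.3750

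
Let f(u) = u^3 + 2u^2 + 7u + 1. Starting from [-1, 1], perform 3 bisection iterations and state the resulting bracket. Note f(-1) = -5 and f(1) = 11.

[-0.25, 0]

midpoint 0: f = 1 > 0 → [-1, 0]
midpoint -0.5: f = -2.125 < 0 → [-0.5, 0]
midpoint -0.25: f = -0.640625 < 0 → [-0.25, 0]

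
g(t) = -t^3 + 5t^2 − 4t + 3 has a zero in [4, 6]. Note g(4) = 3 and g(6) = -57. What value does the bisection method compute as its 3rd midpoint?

m = 5, g(m) = -17 (−); new bracket [4, 5]
m = 4.5, g(m) = -4.875 (−); new bracket [4, 4.5]
m = 4.25, g(m) = -0.453125 (−); new bracket [4, 4.25]

4.25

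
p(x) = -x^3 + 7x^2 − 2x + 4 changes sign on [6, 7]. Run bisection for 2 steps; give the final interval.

midpoint 6.5: p = 12.125 > 0 → [6.5, 7]
midpoint 6.75: p = 1.890625 > 0 → [6.75, 7]

[6.75, 7]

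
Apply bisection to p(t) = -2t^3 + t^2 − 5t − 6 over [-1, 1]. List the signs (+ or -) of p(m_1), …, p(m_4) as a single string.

midpoint 0: p = -6 < 0 → [-1, 0]
midpoint -0.5: p = -3 < 0 → [-1, -0.5]
midpoint -0.75: p = -0.84375 < 0 → [-1, -0.75]
midpoint -0.875: p = 0.4805 > 0 → [-0.875, -0.75]

---+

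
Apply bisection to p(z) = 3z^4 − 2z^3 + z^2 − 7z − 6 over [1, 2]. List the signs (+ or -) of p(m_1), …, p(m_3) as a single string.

-+-

p(1.5) = -5.8125 < 0, so the root lies in [1.5, 2]
p(1.75) = 2.230469 > 0, so the root lies in [1.5, 1.75]
p(1.625) = -2.397705 < 0, so the root lies in [1.625, 1.75]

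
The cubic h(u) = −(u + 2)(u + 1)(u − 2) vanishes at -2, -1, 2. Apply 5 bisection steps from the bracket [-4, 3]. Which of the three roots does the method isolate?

2

h(-0.5) = 1.875 > 0, so the root lies in [-0.5, 3]
h(1.25) = 5.484375 > 0, so the root lies in [1.25, 3]
h(2.125) = -1.611328 < 0, so the root lies in [1.25, 2.125]
h(1.6875) = 3.0969 > 0, so the root lies in [1.6875, 2.125]
h(1.90625) = 1.0643 > 0, so the root lies in [1.90625, 2.125]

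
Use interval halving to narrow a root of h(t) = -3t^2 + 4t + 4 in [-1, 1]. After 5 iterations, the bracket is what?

midpoint 0: h = 4 > 0 → [-1, 0]
midpoint -0.5: h = 1.25 > 0 → [-1, -0.5]
midpoint -0.75: h = -0.6875 < 0 → [-0.75, -0.5]
midpoint -0.625: h = 0.3281 > 0 → [-0.75, -0.625]
midpoint -0.6875: h = -0.168 < 0 → [-0.6875, -0.625]

[-0.6875, -0.625]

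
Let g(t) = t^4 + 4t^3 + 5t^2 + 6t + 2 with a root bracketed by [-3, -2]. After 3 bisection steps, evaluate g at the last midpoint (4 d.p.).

-0.6560

t = -2.5 gives g = -5.1875, negative; keep [-3, -2.5]
t = -2.75 gives g = -2.683594, negative; keep [-3, -2.75]
t = -2.875 gives g = -0.656006, negative; keep [-3, -2.875]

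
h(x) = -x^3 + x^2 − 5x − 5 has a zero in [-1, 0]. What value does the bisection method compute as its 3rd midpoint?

x = -0.5 gives h = -2.125, negative; keep [-1, -0.5]
x = -0.75 gives h = -0.265625, negative; keep [-1, -0.75]
x = -0.875 gives h = 0.810547, positive; keep [-0.875, -0.75]

-0.875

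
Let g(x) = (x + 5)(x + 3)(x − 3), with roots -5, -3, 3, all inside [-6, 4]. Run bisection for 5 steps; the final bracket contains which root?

midpoint -1: g = -32 < 0 → [-1, 4]
midpoint 1.5: g = -43.875 < 0 → [1.5, 4]
midpoint 2.75: g = -11.140625 < 0 → [2.75, 4]
midpoint 3.375: g = 20.0215 > 0 → [2.75, 3.375]
midpoint 3.0625: g = 3.0549 > 0 → [2.75, 3.0625]

3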